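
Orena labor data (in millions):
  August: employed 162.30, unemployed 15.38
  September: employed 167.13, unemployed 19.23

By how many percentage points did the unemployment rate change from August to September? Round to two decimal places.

August: labor force = 162.30 + 15.38 = 177.68; u = 15.38/177.68 = 8.66%.
September: labor force = 167.13 + 19.23 = 186.36; u = 19.23/186.36 = 10.32%.
Change = 10.32% − 8.66% = +1.66 pp.

The unemployment rate changed by +1.66 percentage points.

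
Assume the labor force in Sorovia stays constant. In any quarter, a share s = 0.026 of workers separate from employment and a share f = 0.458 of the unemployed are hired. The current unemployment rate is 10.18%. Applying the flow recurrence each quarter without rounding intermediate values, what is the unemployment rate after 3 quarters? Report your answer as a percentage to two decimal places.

With a fixed labor force, u_{t+1} = u_t + s·(1−u_t) − f·u_t = u_t·(1−s−f) + s.
Here 1−s−f = 0.516 and s = 0.026.
u_1 = 0.101800 × 0.516 + 0.026 = 0.078529.
u_2 = 0.078529 × 0.516 + 0.026 = 0.066521.
u_3 = 0.066521 × 0.516 + 0.026 = 0.060325.

Unemployment rate after three quarters ≈ 6.03%.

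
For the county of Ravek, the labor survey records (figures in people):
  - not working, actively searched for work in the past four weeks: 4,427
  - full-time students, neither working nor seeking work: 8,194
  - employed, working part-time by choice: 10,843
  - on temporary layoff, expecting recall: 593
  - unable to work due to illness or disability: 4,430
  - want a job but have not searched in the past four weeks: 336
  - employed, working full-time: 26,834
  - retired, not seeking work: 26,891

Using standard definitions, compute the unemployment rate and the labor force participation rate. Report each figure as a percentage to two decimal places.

Unemployment rate ≈ 11.76%; labor force participation rate ≈ 51.72%.

Employed = 10,843 + 26,834 = 37,677.
Unemployed = 4,427 + 593 = 5,020 (jobless and actively searching, or on temporary layoff).
Labor force = 37,677 + 5,020 = 42,697.
Not in labor force = 8,194 + 4,430 + 336 + 26,891 = 39,851 (those not working and not actively searching are outside the labor force — including those who want a job but have given up searching).
Civilian working-age population = 42,697 + 39,851 = 82,548.
Unemployment rate = 5,020 / 42,697 = 11.76%.
Labor force participation rate = 42,697 / 82,548 = 51.72%.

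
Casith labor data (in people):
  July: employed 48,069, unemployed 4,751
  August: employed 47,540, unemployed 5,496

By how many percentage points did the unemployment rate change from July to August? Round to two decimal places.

The unemployment rate changed by +1.37 percentage points.

July: labor force = 48,069 + 4,751 = 52,820; u = 4,751/52,820 = 8.99%.
August: labor force = 47,540 + 5,496 = 53,036; u = 5,496/53,036 = 10.36%.
Change = 10.36% − 8.99% = +1.37 pp.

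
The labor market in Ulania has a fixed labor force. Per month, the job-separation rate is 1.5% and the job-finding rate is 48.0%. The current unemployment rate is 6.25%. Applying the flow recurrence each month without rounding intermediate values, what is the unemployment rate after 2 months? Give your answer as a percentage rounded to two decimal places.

Unemployment rate after two months ≈ 3.85%.

With a fixed labor force, u_{t+1} = u_t + s·(1−u_t) − f·u_t = u_t·(1−s−f) + s.
Here 1−s−f = 0.505 and s = 0.015.
u_1 = 0.062500 × 0.505 + 0.015 = 0.046562.
u_2 = 0.046562 × 0.505 + 0.015 = 0.038514.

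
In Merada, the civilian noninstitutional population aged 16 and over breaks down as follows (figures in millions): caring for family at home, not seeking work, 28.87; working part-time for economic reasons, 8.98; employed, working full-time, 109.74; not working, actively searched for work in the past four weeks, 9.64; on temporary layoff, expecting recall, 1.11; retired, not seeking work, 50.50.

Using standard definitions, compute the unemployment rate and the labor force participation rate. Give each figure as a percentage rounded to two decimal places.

Unemployment rate ≈ 8.30%; labor force participation rate ≈ 61.99%.

Employed = 8.98 + 109.74 = 118.72 million (anyone who worked, including part-time for economic reasons, counts as employed).
Unemployed = 9.64 + 1.11 = 10.75 million (jobless and actively searching, or on temporary layoff).
Labor force = 118.72 + 10.75 = 129.47 million.
Not in labor force = 28.87 + 50.50 = 79.37 million (those not working and not actively searching are outside the labor force).
Civilian working-age population = 129.47 + 79.37 = 208.84 million.
Unemployment rate = 10.75 / 129.47 = 8.30%.
Labor force participation rate = 129.47 / 208.84 = 61.99%.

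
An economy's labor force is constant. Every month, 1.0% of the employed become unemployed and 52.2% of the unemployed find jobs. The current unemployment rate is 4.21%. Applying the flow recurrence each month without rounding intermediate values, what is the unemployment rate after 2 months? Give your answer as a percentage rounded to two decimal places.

With a fixed labor force, u_{t+1} = u_t + s·(1−u_t) − f·u_t = u_t·(1−s−f) + s.
Here 1−s−f = 0.468 and s = 0.010.
u_1 = 0.042100 × 0.468 + 0.010 = 0.029703.
u_2 = 0.029703 × 0.468 + 0.010 = 0.023901.

Unemployment rate after two months ≈ 2.39%.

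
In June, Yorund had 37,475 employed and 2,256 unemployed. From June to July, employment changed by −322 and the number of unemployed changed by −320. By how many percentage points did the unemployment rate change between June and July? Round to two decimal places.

June: labor force = 37,475 + 2,256 = 39,731; u = 2,256/39,731 = 5.68%.
July: labor force = 37,153 + 1,936 = 39,089; u = 1,936/39,089 = 4.95%.
Change = 4.95% − 5.68% = −0.73 pp.

The unemployment rate changed by −0.73 percentage points.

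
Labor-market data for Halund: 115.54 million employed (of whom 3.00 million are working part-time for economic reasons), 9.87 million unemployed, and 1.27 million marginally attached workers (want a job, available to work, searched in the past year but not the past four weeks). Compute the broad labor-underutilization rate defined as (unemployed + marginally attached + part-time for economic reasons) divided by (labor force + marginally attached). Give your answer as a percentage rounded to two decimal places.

Broad underutilization rate ≈ 11.16%.

Labor force = 115.54 + 9.87 = 125.41 million.
Numerator = 9.87 + 1.27 + 3.00 = 14.14 million.
Denominator = 125.41 + 1.27 = 126.68 million.
Broad rate = 14.14 / 126.68 = 11.16%.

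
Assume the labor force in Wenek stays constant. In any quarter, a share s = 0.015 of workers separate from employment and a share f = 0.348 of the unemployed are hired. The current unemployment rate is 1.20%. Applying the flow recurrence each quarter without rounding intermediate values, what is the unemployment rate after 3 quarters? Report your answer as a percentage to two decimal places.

With a fixed labor force, u_{t+1} = u_t + s·(1−u_t) − f·u_t = u_t·(1−s−f) + s.
Here 1−s−f = 0.637 and s = 0.015.
u_1 = 0.012000 × 0.637 + 0.015 = 0.022644.
u_2 = 0.022644 × 0.637 + 0.015 = 0.029424.
u_3 = 0.029424 × 0.637 + 0.015 = 0.033743.

Unemployment rate after three quarters ≈ 3.37%.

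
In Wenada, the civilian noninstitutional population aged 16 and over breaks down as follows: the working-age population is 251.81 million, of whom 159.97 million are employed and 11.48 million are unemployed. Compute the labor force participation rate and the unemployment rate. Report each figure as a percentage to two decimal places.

Labor force = employed + unemployed = 159.97 + 11.48 = 171.45 million.
Unemployment rate = 11.48 / 171.45 = 6.70%.
Labor force participation rate = 171.45 / 251.81 = 68.09%.

Labor force participation rate ≈ 68.09%; unemployment rate ≈ 6.70%.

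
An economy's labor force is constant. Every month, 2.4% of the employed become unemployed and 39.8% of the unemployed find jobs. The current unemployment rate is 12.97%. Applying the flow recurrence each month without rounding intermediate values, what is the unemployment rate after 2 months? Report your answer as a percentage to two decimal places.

Unemployment rate after two months ≈ 8.12%.

With a fixed labor force, u_{t+1} = u_t + s·(1−u_t) − f·u_t = u_t·(1−s−f) + s.
Here 1−s−f = 0.578 and s = 0.024.
u_1 = 0.129700 × 0.578 + 0.024 = 0.098967.
u_2 = 0.098967 × 0.578 + 0.024 = 0.081203.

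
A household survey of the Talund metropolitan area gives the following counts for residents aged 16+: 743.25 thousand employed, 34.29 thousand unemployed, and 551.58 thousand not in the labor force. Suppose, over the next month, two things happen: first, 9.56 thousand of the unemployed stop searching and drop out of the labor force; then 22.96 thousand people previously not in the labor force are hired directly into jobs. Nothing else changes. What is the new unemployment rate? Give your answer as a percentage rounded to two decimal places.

New unemployment rate ≈ 3.13%.

Initially, labor force = 743.25 + 34.29 = 777.54 thousand, so u = 34.29/777.54 = 4.41%.
After the first change, unemployed and labor force both fall by 9.56 → E = 743.25, U = 24.73, labor force = 767.98 thousand.
After the second change, employed and labor force both rise by 22.96; unemployed unchanged → E = 766.21, U = 24.73, labor force = 790.94 thousand.
New unemployment rate = 24.73 / 790.94 = 3.13%.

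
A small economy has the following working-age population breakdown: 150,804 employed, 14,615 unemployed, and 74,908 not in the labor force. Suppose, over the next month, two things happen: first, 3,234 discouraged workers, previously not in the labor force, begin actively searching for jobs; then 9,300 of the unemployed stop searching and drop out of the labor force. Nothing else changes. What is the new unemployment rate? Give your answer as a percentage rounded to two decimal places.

New unemployment rate ≈ 5.36%.

Initially, labor force = 150,804 + 14,615 = 165,419, so u = 14,615/165,419 = 8.84%.
After the first change, unemployed and labor force both rise by 3,234 → E = 150,804, U = 17,849, labor force = 168,653.
After the second change, unemployed and labor force both fall by 9,300 → E = 150,804, U = 8,549, labor force = 159,353.
New unemployment rate = 8,549 / 159,353 = 5.36%.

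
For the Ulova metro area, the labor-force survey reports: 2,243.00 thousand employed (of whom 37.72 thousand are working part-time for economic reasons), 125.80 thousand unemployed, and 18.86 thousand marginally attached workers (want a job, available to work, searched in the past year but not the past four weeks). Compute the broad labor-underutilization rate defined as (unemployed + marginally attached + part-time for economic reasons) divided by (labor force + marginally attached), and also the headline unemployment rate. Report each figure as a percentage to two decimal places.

Broad underutilization rate ≈ 7.64%; headline unemployment rate ≈ 5.31%.

Labor force = 2,243.00 + 125.80 = 2,368.80 thousand.
Numerator = 125.80 + 18.86 + 37.72 = 182.38 thousand.
Denominator = 2,368.80 + 18.86 = 2,387.66 thousand.
Broad rate = 182.38 / 2,387.66 = 7.64%.
Headline unemployment rate = 125.80 / 2,368.80 = 5.31%.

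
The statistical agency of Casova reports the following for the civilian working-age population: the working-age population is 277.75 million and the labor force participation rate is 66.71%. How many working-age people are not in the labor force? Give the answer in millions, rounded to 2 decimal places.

Share not in the labor force = 1 − 0.6671 = 0.3329.
Not in labor force = 0.3329 × 277.75 ≈ 92.46 million.

About 92.46 million are not in the labor force.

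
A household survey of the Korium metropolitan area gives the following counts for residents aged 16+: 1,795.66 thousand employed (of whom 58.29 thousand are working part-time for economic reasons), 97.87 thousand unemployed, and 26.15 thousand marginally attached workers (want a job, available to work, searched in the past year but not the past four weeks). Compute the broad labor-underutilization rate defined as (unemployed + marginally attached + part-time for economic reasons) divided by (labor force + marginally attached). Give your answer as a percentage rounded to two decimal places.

Broad underutilization rate ≈ 9.50%.

Labor force = 1,795.66 + 97.87 = 1,893.53 thousand.
Numerator = 97.87 + 26.15 + 58.29 = 182.31 thousand.
Denominator = 1,893.53 + 26.15 = 1,919.68 thousand.
Broad rate = 182.31 / 1,919.68 = 9.50%.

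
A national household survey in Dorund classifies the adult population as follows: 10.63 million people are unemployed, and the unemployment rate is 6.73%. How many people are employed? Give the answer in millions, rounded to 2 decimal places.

About 147.32 million are employed.

Labor force = U / u = 10.63 / 0.0673 ≈ 157.95 million.
Employed = labor force − unemployed = 157.95 − 10.63 = 147.32 million.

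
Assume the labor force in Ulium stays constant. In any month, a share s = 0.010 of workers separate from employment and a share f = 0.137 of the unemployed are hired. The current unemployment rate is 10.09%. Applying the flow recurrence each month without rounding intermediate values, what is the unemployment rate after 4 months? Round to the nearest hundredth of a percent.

Unemployment rate after four months ≈ 8.54%.

With a fixed labor force, u_{t+1} = u_t + s·(1−u_t) − f·u_t = u_t·(1−s−f) + s.
Here 1−s−f = 0.853 and s = 0.010.
u_1 = 0.100900 × 0.853 + 0.010 = 0.096068.
u_2 = 0.096068 × 0.853 + 0.010 = 0.091946.
u_3 = 0.091946 × 0.853 + 0.010 = 0.088430.
u_4 = 0.088430 × 0.853 + 0.010 = 0.085431.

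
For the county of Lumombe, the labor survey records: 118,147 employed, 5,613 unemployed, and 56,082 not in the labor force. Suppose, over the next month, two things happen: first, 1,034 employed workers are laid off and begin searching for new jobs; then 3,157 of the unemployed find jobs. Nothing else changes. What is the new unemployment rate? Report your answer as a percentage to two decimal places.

New unemployment rate ≈ 2.82%.

Initially, labor force = 118,147 + 5,613 = 123,760, so u = 5,613/123,760 = 4.54%.
After the first change, employed falls and unemployed rises by 1,034; labor force unchanged → E = 117,113, U = 6,647, labor force = 123,760.
After the second change, unemployed falls and employed rises by 3,157; labor force unchanged → E = 120,270, U = 3,490, labor force = 123,760.
New unemployment rate = 3,490 / 123,760 = 2.82%.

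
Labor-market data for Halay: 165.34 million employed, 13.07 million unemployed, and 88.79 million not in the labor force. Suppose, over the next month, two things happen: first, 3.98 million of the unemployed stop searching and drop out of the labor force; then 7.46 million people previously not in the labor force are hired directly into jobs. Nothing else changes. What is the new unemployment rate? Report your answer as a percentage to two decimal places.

New unemployment rate ≈ 5.00%.

Initially, labor force = 165.34 + 13.07 = 178.41 million, so u = 13.07/178.41 = 7.33%.
After the first change, unemployed and labor force both fall by 3.98 → E = 165.34, U = 9.09, labor force = 174.43 million.
After the second change, employed and labor force both rise by 7.46; unemployed unchanged → E = 172.80, U = 9.09, labor force = 181.89 million.
New unemployment rate = 9.09 / 181.89 = 5.00%.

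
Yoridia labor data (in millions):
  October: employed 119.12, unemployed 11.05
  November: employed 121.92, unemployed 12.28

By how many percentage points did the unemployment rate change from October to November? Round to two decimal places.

The unemployment rate changed by +0.66 percentage points.

October: labor force = 119.12 + 11.05 = 130.17; u = 11.05/130.17 = 8.49%.
November: labor force = 121.92 + 12.28 = 134.20; u = 12.28/134.20 = 9.15%.
Change = 9.15% − 8.49% = +0.66 pp.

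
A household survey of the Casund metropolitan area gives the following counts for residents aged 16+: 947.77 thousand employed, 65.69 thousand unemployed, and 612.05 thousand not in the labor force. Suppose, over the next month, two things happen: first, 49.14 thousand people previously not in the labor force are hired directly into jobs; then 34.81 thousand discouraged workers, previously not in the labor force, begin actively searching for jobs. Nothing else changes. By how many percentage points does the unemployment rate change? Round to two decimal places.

Initially, labor force = 947.77 + 65.69 = 1,013.46 thousand, so u = 65.69/1,013.46 = 6.48%.
After the first change, employed and labor force both rise by 49.14; unemployed unchanged → E = 996.91, U = 65.69, labor force = 1,062.60 thousand.
After the second change, unemployed and labor force both rise by 34.81 → E = 996.91, U = 100.50, labor force = 1,097.41 thousand.
New unemployment rate = 100.50 / 1,097.41 = 9.16%.
Change = 9.16% − 6.48% = +2.68 percentage points.

The unemployment rate changes by +2.68 percentage points.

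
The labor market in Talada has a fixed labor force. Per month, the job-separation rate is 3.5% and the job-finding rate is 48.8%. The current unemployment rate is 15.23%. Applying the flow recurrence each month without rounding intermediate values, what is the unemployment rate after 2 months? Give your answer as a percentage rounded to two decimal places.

With a fixed labor force, u_{t+1} = u_t + s·(1−u_t) − f·u_t = u_t·(1−s−f) + s.
Here 1−s−f = 0.477 and s = 0.035.
u_1 = 0.152300 × 0.477 + 0.035 = 0.107647.
u_2 = 0.107647 × 0.477 + 0.035 = 0.086348.

Unemployment rate after two months ≈ 8.63%.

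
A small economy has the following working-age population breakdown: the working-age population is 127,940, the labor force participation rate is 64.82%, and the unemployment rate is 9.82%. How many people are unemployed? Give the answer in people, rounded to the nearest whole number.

About 8,144 are unemployed.

Labor force = 0.6482 × 127,940 = 82,931.
Unemployed = 0.0982 × 82,931 ≈ 8,144.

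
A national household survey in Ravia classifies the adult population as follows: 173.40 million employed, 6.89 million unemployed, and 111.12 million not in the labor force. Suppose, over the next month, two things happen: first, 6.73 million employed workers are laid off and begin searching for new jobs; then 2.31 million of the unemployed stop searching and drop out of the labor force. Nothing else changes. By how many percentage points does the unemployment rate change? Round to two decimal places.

The unemployment rate changes by +2.53 percentage points.

Initially, labor force = 173.40 + 6.89 = 180.29 million, so u = 6.89/180.29 = 3.82%.
After the first change, employed falls and unemployed rises by 6.73; labor force unchanged → E = 166.67, U = 13.62, labor force = 180.29 million.
After the second change, unemployed and labor force both fall by 2.31 → E = 166.67, U = 11.31, labor force = 177.98 million.
New unemployment rate = 11.31 / 177.98 = 6.35%.
Change = 6.35% − 3.82% = +2.53 percentage points.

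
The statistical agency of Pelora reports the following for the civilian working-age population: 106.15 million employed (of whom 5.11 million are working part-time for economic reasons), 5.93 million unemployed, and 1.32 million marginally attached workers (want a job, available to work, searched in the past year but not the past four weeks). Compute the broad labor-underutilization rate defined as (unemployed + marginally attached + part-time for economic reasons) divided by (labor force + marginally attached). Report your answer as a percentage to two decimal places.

Labor force = 106.15 + 5.93 = 112.08 million.
Numerator = 5.93 + 1.32 + 5.11 = 12.36 million.
Denominator = 112.08 + 1.32 = 113.40 million.
Broad rate = 12.36 / 113.40 = 10.90%.

Broad underutilization rate ≈ 10.90%.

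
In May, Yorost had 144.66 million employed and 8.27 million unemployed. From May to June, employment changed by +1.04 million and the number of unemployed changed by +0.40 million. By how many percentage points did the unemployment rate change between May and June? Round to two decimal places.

May: labor force = 144.66 + 8.27 = 152.93; u = 8.27/152.93 = 5.41%.
June: labor force = 145.70 + 8.67 = 154.37; u = 8.67/154.37 = 5.62%.
Change = 5.62% − 5.41% = +0.21 pp.

The unemployment rate changed by +0.21 percentage points.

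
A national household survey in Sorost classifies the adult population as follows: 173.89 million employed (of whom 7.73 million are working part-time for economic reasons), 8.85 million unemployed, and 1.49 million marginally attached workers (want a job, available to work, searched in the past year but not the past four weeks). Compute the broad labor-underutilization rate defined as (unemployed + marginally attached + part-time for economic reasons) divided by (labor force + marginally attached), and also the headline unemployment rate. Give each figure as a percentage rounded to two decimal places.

Broad underutilization rate ≈ 9.81%; headline unemployment rate ≈ 4.84%.

Labor force = 173.89 + 8.85 = 182.74 million.
Numerator = 8.85 + 1.49 + 7.73 = 18.07 million.
Denominator = 182.74 + 1.49 = 184.23 million.
Broad rate = 18.07 / 184.23 = 9.81%.
Headline unemployment rate = 8.85 / 182.74 = 4.84%.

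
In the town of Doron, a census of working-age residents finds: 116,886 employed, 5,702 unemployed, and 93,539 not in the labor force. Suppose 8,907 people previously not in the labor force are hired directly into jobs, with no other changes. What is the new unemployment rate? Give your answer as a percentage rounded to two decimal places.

Initially, labor force = 116,886 + 5,702 = 122,588, so u = 5,702/122,588 = 4.65%.
After the change, employed and labor force both rise by 8,907; unemployed unchanged → E = 125,793, U = 5,702, labor force = 131,495.
New unemployment rate = 5,702 / 131,495 = 4.34%.

New unemployment rate ≈ 4.34%.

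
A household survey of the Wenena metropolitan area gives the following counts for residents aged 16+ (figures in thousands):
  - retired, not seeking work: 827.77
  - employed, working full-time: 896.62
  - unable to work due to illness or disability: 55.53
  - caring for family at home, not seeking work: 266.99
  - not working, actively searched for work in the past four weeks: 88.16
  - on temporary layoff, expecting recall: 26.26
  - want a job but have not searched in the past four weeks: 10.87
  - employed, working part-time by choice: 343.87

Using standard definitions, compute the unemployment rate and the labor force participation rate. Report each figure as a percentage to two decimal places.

Unemployment rate ≈ 8.44%; labor force participation rate ≈ 53.85%.

Employed = 896.62 + 343.87 = 1,240.49 thousand.
Unemployed = 88.16 + 26.26 = 114.42 thousand (jobless and actively searching, or on temporary layoff).
Labor force = 1,240.49 + 114.42 = 1,354.91 thousand.
Not in labor force = 827.77 + 55.53 + 266.99 + 10.87 = 1,161.16 thousand (those not working and not actively searching are outside the labor force — including those who want a job but have given up searching).
Civilian working-age population = 1,354.91 + 1,161.16 = 2,516.07 thousand.
Unemployment rate = 114.42 / 1,354.91 = 8.44%.
Labor force participation rate = 1,354.91 / 2,516.07 = 53.85%.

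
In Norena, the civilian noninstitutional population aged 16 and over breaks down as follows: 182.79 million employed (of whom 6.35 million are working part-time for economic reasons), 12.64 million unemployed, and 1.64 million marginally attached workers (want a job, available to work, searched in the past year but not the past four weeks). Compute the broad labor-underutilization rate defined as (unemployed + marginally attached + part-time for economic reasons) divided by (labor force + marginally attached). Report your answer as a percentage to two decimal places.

Labor force = 182.79 + 12.64 = 195.43 million.
Numerator = 12.64 + 1.64 + 6.35 = 20.63 million.
Denominator = 195.43 + 1.64 = 197.07 million.
Broad rate = 20.63 / 197.07 = 10.47%.

Broad underutilization rate ≈ 10.47%.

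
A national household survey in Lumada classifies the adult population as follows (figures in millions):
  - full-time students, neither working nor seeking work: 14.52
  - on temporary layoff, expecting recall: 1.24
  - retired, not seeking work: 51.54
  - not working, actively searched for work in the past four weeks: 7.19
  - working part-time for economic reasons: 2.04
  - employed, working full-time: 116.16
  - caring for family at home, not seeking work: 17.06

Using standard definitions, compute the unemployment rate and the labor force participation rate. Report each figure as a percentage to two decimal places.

Unemployment rate ≈ 6.66%; labor force participation rate ≈ 60.37%.

Employed = 2.04 + 116.16 = 118.20 million (anyone who worked, including part-time for economic reasons, counts as employed).
Unemployed = 1.24 + 7.19 = 8.43 million (jobless and actively searching, or on temporary layoff).
Labor force = 118.20 + 8.43 = 126.63 million.
Not in labor force = 14.52 + 51.54 + 17.06 = 83.12 million (those not working and not actively searching are outside the labor force).
Civilian working-age population = 126.63 + 83.12 = 209.75 million.
Unemployment rate = 8.43 / 126.63 = 6.66%.
Labor force participation rate = 126.63 / 209.75 = 60.37%.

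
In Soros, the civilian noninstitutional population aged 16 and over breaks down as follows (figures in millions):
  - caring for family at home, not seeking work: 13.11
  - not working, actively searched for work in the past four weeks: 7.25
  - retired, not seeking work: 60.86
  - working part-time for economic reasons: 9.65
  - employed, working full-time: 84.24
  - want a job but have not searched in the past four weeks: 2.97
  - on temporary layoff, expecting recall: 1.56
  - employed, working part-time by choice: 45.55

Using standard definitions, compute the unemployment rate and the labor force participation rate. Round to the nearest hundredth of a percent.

Unemployment rate ≈ 5.94%; labor force participation rate ≈ 65.83%.

Employed = 9.65 + 84.24 + 45.55 = 139.44 million (anyone who worked, including part-time for economic reasons, counts as employed).
Unemployed = 7.25 + 1.56 = 8.81 million (jobless and actively searching, or on temporary layoff).
Labor force = 139.44 + 8.81 = 148.25 million.
Not in labor force = 13.11 + 60.86 + 2.97 = 76.94 million (those not working and not actively searching are outside the labor force — including those who want a job but have given up searching).
Civilian working-age population = 148.25 + 76.94 = 225.19 million.
Unemployment rate = 8.81 / 148.25 = 5.94%.
Labor force participation rate = 148.25 / 225.19 = 65.83%.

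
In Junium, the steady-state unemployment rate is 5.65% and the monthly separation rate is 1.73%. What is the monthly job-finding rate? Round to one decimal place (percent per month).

Job-finding rate ≈ 28.9% per month.

From u* = s/(s+f): f = s·(1−u)/u.
f = 1.73 × (1 − 0.0565) / 0.0565 = 1.6323 / 0.0565 ≈ 28.9% per month.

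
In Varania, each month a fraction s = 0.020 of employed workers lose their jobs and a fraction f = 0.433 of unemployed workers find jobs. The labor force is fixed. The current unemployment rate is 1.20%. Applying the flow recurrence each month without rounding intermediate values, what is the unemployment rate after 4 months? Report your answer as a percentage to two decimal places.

Unemployment rate after four months ≈ 4.13%.

With a fixed labor force, u_{t+1} = u_t + s·(1−u_t) − f·u_t = u_t·(1−s−f) + s.
Here 1−s−f = 0.547 and s = 0.020.
u_1 = 0.012000 × 0.547 + 0.020 = 0.026564.
u_2 = 0.026564 × 0.547 + 0.020 = 0.034531.
u_3 = 0.034531 × 0.547 + 0.020 = 0.038888.
u_4 = 0.038888 × 0.547 + 0.020 = 0.041272.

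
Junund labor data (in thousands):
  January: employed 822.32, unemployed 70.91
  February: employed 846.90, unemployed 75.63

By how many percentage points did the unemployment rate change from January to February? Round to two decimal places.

The unemployment rate changed by +0.26 percentage points.

January: labor force = 822.32 + 70.91 = 893.23; u = 70.91/893.23 = 7.94%.
February: labor force = 846.90 + 75.63 = 922.53; u = 75.63/922.53 = 8.20%.
Change = 8.20% − 7.94% = +0.26 pp.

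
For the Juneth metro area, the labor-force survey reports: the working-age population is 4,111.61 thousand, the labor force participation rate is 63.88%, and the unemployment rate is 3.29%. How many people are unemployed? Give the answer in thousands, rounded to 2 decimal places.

Labor force = 0.6388 × 4,111.61 = 2,626.50 thousand.
Unemployed = 0.0329 × 2,626.50 ≈ 86.41 thousand.

About 86.41 thousand are unemployed.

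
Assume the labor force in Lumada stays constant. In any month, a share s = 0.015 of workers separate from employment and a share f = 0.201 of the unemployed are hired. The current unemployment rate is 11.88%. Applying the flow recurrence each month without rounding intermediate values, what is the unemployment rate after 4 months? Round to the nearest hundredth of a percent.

Unemployment rate after four months ≈ 8.81%.

With a fixed labor force, u_{t+1} = u_t + s·(1−u_t) − f·u_t = u_t·(1−s−f) + s.
Here 1−s−f = 0.784 and s = 0.015.
u_1 = 0.118800 × 0.784 + 0.015 = 0.108139.
u_2 = 0.108139 × 0.784 + 0.015 = 0.099781.
u_3 = 0.099781 × 0.784 + 0.015 = 0.093228.
u_4 = 0.093228 × 0.784 + 0.015 = 0.088091.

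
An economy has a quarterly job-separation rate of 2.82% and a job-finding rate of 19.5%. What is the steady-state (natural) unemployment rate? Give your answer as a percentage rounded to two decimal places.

At steady state the flows balance: s·E = f·U, so U/(E+U) = s/(s+f).
u* = 2.82 / (2.82 + 19.5) = 2.82 / 22.32 = 12.63%.

Steady-state unemployment rate ≈ 12.63%.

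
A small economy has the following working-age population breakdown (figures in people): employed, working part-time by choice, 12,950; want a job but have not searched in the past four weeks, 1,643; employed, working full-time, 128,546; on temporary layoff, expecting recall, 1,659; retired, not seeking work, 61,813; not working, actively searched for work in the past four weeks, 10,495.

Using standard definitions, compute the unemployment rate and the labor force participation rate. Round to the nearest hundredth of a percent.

Unemployment rate ≈ 7.91%; labor force participation rate ≈ 70.77%.

Employed = 12,950 + 128,546 = 141,496.
Unemployed = 1,659 + 10,495 = 12,154 (jobless and actively searching, or on temporary layoff).
Labor force = 141,496 + 12,154 = 153,650.
Not in labor force = 1,643 + 61,813 = 63,456 (those not working and not actively searching are outside the labor force — including those who want a job but have given up searching).
Civilian working-age population = 153,650 + 63,456 = 217,106.
Unemployment rate = 12,154 / 153,650 = 7.91%.
Labor force participation rate = 153,650 / 217,106 = 70.77%.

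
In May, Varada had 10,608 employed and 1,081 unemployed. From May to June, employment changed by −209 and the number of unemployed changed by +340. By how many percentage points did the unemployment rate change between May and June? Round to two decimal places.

The unemployment rate changed by +2.77 percentage points.

May: labor force = 10,608 + 1,081 = 11,689; u = 1,081/11,689 = 9.25%.
June: labor force = 10,399 + 1,421 = 11,820; u = 1,421/11,820 = 12.02%.
Change = 12.02% − 9.25% = +2.77 pp.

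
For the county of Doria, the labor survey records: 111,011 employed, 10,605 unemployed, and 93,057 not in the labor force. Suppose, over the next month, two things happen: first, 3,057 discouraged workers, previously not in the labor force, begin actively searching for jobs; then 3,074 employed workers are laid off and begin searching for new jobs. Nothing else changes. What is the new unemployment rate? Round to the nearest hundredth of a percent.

New unemployment rate ≈ 13.42%.

Initially, labor force = 111,011 + 10,605 = 121,616, so u = 10,605/121,616 = 8.72%.
After the first change, unemployed and labor force both rise by 3,057 → E = 111,011, U = 13,662, labor force = 124,673.
After the second change, employed falls and unemployed rises by 3,074; labor force unchanged → E = 107,937, U = 16,736, labor force = 124,673.
New unemployment rate = 16,736 / 124,673 = 13.42%.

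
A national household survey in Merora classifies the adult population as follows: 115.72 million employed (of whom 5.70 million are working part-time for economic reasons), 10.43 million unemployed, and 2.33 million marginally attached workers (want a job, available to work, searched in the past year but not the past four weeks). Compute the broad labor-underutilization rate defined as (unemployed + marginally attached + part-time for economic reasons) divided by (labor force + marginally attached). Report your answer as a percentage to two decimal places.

Broad underutilization rate ≈ 14.37%.

Labor force = 115.72 + 10.43 = 126.15 million.
Numerator = 10.43 + 2.33 + 5.70 = 18.46 million.
Denominator = 126.15 + 2.33 = 128.48 million.
Broad rate = 18.46 / 128.48 = 14.37%.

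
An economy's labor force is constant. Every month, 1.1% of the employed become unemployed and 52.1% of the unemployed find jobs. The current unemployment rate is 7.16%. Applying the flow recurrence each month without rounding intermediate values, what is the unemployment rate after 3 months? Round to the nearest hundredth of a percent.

With a fixed labor force, u_{t+1} = u_t + s·(1−u_t) − f·u_t = u_t·(1−s−f) + s.
Here 1−s−f = 0.468 and s = 0.011.
u_1 = 0.071600 × 0.468 + 0.011 = 0.044509.
u_2 = 0.044509 × 0.468 + 0.011 = 0.031830.
u_3 = 0.031830 × 0.468 + 0.011 = 0.025896.

Unemployment rate after three months ≈ 2.59%.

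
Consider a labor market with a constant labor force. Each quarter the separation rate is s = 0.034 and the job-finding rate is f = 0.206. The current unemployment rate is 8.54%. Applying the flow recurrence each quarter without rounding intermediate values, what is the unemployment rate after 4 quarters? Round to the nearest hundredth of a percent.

Unemployment rate after four quarters ≈ 12.29%.

With a fixed labor force, u_{t+1} = u_t + s·(1−u_t) − f·u_t = u_t·(1−s−f) + s.
Here 1−s−f = 0.760 and s = 0.034.
u_1 = 0.085400 × 0.760 + 0.034 = 0.098904.
u_2 = 0.098904 × 0.760 + 0.034 = 0.109167.
u_3 = 0.109167 × 0.760 + 0.034 = 0.116967.
u_4 = 0.116967 × 0.760 + 0.034 = 0.122895.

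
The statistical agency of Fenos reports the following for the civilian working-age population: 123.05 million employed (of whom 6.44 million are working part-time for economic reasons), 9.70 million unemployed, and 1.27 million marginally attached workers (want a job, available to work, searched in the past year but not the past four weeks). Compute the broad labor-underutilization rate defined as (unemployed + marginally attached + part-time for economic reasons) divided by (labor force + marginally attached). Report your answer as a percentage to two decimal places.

Labor force = 123.05 + 9.70 = 132.75 million.
Numerator = 9.70 + 1.27 + 6.44 = 17.41 million.
Denominator = 132.75 + 1.27 = 134.02 million.
Broad rate = 17.41 / 134.02 = 12.99%.

Broad underutilization rate ≈ 12.99%.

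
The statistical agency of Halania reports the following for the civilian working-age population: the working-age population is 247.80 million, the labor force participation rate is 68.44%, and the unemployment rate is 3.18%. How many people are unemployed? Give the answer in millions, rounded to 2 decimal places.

About 5.39 million are unemployed.

Labor force = 0.6844 × 247.80 = 169.59 million.
Unemployed = 0.0318 × 169.59 ≈ 5.39 million.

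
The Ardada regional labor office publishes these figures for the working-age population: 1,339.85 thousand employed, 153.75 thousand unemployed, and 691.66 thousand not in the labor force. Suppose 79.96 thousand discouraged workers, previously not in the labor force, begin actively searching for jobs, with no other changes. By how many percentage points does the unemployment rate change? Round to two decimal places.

The unemployment rate changes by +4.56 percentage points.

Initially, labor force = 1,339.85 + 153.75 = 1,493.60 thousand, so u = 153.75/1,493.60 = 10.29%.
After the change, unemployed and labor force both rise by 79.96 → E = 1,339.85, U = 233.71, labor force = 1,573.56 thousand.
New unemployment rate = 233.71 / 1,573.56 = 14.85%.
Change = 14.85% − 10.29% = +4.56 percentage points.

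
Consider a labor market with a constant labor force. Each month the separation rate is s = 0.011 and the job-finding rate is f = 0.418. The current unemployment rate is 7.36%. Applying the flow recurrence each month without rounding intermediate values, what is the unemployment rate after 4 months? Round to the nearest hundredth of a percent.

With a fixed labor force, u_{t+1} = u_t + s·(1−u_t) − f·u_t = u_t·(1−s−f) + s.
Here 1−s−f = 0.571 and s = 0.011.
u_1 = 0.073600 × 0.571 + 0.011 = 0.053026.
u_2 = 0.053026 × 0.571 + 0.011 = 0.041278.
u_3 = 0.041278 × 0.571 + 0.011 = 0.034570.
u_4 = 0.034570 × 0.571 + 0.011 = 0.030739.

Unemployment rate after four months ≈ 3.07%.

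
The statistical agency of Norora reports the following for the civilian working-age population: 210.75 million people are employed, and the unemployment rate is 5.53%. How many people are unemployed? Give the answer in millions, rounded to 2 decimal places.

About 12.34 million are unemployed.

Let U be the number unemployed. The labor force is E + U, and U/(E+U) = 0.0553.
So U = 0.0553 × 210.75 / (1 − 0.0553) = 11.6545 / 0.9447 ≈ 12.34 million.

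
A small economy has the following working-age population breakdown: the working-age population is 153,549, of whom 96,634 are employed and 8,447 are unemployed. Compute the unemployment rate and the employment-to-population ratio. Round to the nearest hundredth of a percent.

Labor force = employed + unemployed = 96,634 + 8,447 = 105,081.
Unemployment rate = 8,447 / 105,081 = 8.04%.
Employment-population ratio = 96,634 / 153,549 = 62.93%.

Unemployment rate ≈ 8.04%; employment-population ratio ≈ 62.93%.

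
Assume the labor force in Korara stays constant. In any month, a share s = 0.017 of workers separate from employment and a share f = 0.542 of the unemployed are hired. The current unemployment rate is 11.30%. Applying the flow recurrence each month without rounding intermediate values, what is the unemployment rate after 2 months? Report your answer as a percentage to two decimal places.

With a fixed labor force, u_{t+1} = u_t + s·(1−u_t) − f·u_t = u_t·(1−s−f) + s.
Here 1−s−f = 0.441 and s = 0.017.
u_1 = 0.113000 × 0.441 + 0.017 = 0.066833.
u_2 = 0.066833 × 0.441 + 0.017 = 0.046473.

Unemployment rate after two months ≈ 4.65%.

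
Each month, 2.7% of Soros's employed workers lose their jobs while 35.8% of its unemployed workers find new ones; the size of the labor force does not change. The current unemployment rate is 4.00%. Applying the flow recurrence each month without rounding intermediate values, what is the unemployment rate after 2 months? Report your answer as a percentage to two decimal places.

With a fixed labor force, u_{t+1} = u_t + s·(1−u_t) − f·u_t = u_t·(1−s−f) + s.
Here 1−s−f = 0.615 and s = 0.027.
u_1 = 0.040000 × 0.615 + 0.027 = 0.051600.
u_2 = 0.051600 × 0.615 + 0.027 = 0.058734.

Unemployment rate after two months ≈ 5.87%.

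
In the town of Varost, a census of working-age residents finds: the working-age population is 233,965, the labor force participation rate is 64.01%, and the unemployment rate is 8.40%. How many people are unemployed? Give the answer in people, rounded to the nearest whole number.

About 12,580 are unemployed.

Labor force = 0.6401 × 233,965 = 149,761.
Unemployed = 0.0840 × 149,761 ≈ 12,580.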